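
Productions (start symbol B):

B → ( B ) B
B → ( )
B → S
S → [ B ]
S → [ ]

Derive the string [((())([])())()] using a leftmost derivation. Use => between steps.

B => S => [B] => [(B)B] => [((B)B)B] => [((())B)B] => [((())(B)B)B] => [((())(S)B)B] => [((())([])B)B] => [((())([])())B] => [((())([])())()]

B => S   [B → S]
S => [B]   [S → [ B ]]
[B] => [(B)B]   [B → ( B ) B]
[(B)B] => [((B)B)B]   [B → ( B ) B]
[((B)B)B] => [((())B)B]   [B → ( )]
[((())B)B] => [((())(B)B)B]   [B → ( B ) B]
[((())(B)B)B] => [((())(S)B)B]   [B → S]
[((())(S)B)B] => [((())([])B)B]   [S → [ ]]
[((())([])B)B] => [((())([])())B]   [B → ( )]
[((())([])())B] => [((())([])())()]   [B → ( )]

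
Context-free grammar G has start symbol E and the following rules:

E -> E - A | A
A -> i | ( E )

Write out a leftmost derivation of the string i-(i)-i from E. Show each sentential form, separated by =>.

E => E-A   [E -> E - A]
E-A => E-A-A   [E -> E - A]
E-A-A => A-A-A   [E -> A]
A-A-A => i-A-A   [A -> i]
i-A-A => i-(E)-A   [A -> ( E )]
i-(E)-A => i-(A)-A   [E -> A]
i-(A)-A => i-(i)-A   [A -> i]
i-(i)-A => i-(i)-i   [A -> i]

E=>E-A=>E-A-A=>A-A-A=>i-A-A=>i-(E)-A=>i-(A)-A=>i-(i)-A=>i-(i)-i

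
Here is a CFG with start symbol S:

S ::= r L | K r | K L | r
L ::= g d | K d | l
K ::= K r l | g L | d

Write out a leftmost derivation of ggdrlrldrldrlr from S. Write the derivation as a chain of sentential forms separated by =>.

S => Kr   [S ::= K r]
Kr => Krlr   [K ::= K r l]
Krlr => gLrlr   [K ::= g L]
gLrlr => gKdrlr   [L ::= K d]
gKdrlr => gKrldrlr   [K ::= K r l]
gKrldrlr => ggLrldrlr   [K ::= g L]
ggLrldrlr => ggKdrldrlr   [L ::= K d]
ggKdrldrlr => ggKrldrldrlr   [K ::= K r l]
ggKrldrldrlr => ggKrlrldrldrlr   [K ::= K r l]
ggKrlrldrldrlr => ggdrlrldrldrlr   [K ::= d]

S => Kr => Krlr => gLrlr => gKdrlr => gKrldrlr => ggLrldrlr => ggKdrldrlr => ggKrldrldrlr => ggKrlrldrldrlr => ggdrlrldrldrlr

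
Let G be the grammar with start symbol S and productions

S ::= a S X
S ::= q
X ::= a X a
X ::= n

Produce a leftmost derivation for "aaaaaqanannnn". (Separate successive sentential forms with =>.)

S => aSX   [S ::= a S X]
aSX => aaSXX   [S ::= a S X]
aaSXX => aaaSXXX   [S ::= a S X]
aaaSXXX => aaaaSXXXX   [S ::= a S X]
aaaaSXXXX => aaaaaSXXXXX   [S ::= a S X]
aaaaaSXXXXX => aaaaaqXXXXX   [S ::= q]
aaaaaqXXXXX => aaaaaqaXaXXXX   [X ::= a X a]
aaaaaqaXaXXXX => aaaaaqanaXXXX   [X ::= n]
aaaaaqanaXXXX => aaaaaqananXXX   [X ::= n]
aaaaaqananXXX => aaaaaqanannXX   [X ::= n]
aaaaaqanannXX => aaaaaqanannnX   [X ::= n]
aaaaaqanannnX => aaaaaqanannnn   [X ::= n]

S => aSX => aaSXX => aaaSXXX => aaaaSXXXX => aaaaaSXXXXX => aaaaaqXXXXX => aaaaaqaXaXXXX => aaaaaqanaXXXX => aaaaaqananXXX => aaaaaqanannXX => aaaaaqanannnX => aaaaaqanannnn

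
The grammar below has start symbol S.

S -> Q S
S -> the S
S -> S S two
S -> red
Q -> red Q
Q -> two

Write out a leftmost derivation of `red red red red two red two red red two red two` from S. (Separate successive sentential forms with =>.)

S => S S two   [S -> S S two]
S S two => Q S S two   [S -> Q S]
Q S S two => red Q S S two   [Q -> red Q]
red Q S S two => red red Q S S two   [Q -> red Q]
red red Q S S two => red red red Q S S two   [Q -> red Q]
red red red Q S S two => red red red red Q S S two   [Q -> red Q]
red red red red Q S S two => red red red red two S S two   [Q -> two]
red red red red two S S two => red red red red two Q S S two   [S -> Q S]
red red red red two Q S S two => red red red red two red Q S S two   [Q -> red Q]
red red red red two red Q S S two => red red red red two red two S S two   [Q -> two]
red red red red two red two S S two => red red red red two red two S S two S two   [S -> S S two]
red red red red two red two S S two S two => red red red red two red two red S two S two   [S -> red]
red red red red two red two red S two S two => red red red red two red two red red two S two   [S -> red]
red red red red two red two red red two S two => red red red red two red two red red two red two   [S -> red]

S => S S two => Q S S two => red Q S S two => red red Q S S two => red red red Q S S two => red red red red Q S S two => red red red red two S S two => red red red red two Q S S two => red red red red two red Q S S two => red red red red two red two S S two => red red red red two red two S S two S two => red red red red two red two red S two S two => red red red red two red two red red two S two => red red red red two red two red red two red two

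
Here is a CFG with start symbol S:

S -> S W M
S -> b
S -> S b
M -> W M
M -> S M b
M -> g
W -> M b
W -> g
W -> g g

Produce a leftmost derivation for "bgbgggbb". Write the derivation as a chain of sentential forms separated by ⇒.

S⇒Sb⇒SWMb⇒bWMb⇒bgMb⇒bgSMbb⇒bgSWMMbb⇒bgbWMMbb⇒bgbgMMbb⇒bgbggMbb⇒bgbgggbb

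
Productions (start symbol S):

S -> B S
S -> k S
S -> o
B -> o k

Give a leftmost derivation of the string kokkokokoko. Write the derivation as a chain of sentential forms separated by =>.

S => kS => kBS => kokS => kokkS => kokkBS => kokkokS => kokkokBS => kokkokokS => kokkokokBS => kokkokokokS => kokkokokoko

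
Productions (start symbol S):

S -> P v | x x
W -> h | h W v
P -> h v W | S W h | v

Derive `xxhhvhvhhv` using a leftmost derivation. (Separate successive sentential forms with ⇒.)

S ⇒ Pv   [S -> P v]
Pv ⇒ SWhv   [P -> S W h]
SWhv ⇒ PvWhv   [S -> P v]
PvWhv ⇒ SWhvWhv   [P -> S W h]
SWhvWhv ⇒ xxWhvWhv   [S -> x x]
xxWhvWhv ⇒ xxhWvhvWhv   [W -> h W v]
xxhWvhvWhv ⇒ xxhhvhvWhv   [W -> h]
xxhhvhvWhv ⇒ xxhhvhvhhv   [W -> h]

S ⇒ Pv ⇒ SWhv ⇒ PvWhv ⇒ SWhvWhv ⇒ xxWhvWhv ⇒ xxhWvhvWhv ⇒ xxhhvhvWhv ⇒ xxhhvhvhhv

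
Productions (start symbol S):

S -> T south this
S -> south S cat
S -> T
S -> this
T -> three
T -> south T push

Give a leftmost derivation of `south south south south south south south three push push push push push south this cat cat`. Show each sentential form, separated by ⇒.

S ⇒ south S cat   [S -> south S cat]
south S cat ⇒ south south S cat cat   [S -> south S cat]
south south S cat cat ⇒ south south T south this cat cat   [S -> T south this]
south south T south this cat cat ⇒ south south south T push south this cat cat   [T -> south T push]
south south south T push south this cat cat ⇒ south south south south T push push south this cat cat   [T -> south T push]
south south south south T push push south this cat cat ⇒ south south south south south T push push push south this cat cat   [T -> south T push]
south south south south south T push push push south this cat cat ⇒ south south south south south south T push push push push south this cat cat   [T -> south T push]
south south south south south south T push push push push south this cat cat ⇒ south south south south south south south T push push push push push south this cat cat   [T -> south T push]
south south south south south south south T push push push push push south this cat cat ⇒ south south south south south south south three push push push push push south this cat cat   [T -> three]

S ⇒ south S cat ⇒ south south S cat cat ⇒ south south T south this cat cat ⇒ south south south T push south this cat cat ⇒ south south south south T push push south this cat cat ⇒ south south south south south T push push push south this cat cat ⇒ south south south south south south T push push push push south this cat cat ⇒ south south south south south south south T push push push push push south this cat cat ⇒ south south south south south south south three push push push push push south this cat cat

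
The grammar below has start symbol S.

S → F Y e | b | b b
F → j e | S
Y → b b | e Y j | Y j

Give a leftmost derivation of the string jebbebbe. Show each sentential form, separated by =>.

S => FYe => SYe => FYeYe => jeYeYe => jebbeYe => jebbebbe

S => FYe   [S → F Y e]
FYe => SYe   [F → S]
SYe => FYeYe   [S → F Y e]
FYeYe => jeYeYe   [F → j e]
jeYeYe => jebbeYe   [Y → b b]
jebbeYe => jebbebbe   [Y → b b]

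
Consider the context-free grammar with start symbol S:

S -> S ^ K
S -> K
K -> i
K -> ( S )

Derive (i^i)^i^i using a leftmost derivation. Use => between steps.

S => S^K => S^K^K => K^K^K => (S)^K^K => (S^K)^K^K => (K^K)^K^K => (i^K)^K^K => (i^i)^K^K => (i^i)^i^K => (i^i)^i^i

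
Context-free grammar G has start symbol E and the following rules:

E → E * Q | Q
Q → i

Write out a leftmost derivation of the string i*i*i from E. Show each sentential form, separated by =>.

E => E*Q => E*Q*Q => Q*Q*Q => i*Q*Q => i*i*Q => i*i*i

E => E*Q   [E → E * Q]
E*Q => E*Q*Q   [E → E * Q]
E*Q*Q => Q*Q*Q   [E → Q]
Q*Q*Q => i*Q*Q   [Q → i]
i*Q*Q => i*i*Q   [Q → i]
i*i*Q => i*i*i   [Q → i]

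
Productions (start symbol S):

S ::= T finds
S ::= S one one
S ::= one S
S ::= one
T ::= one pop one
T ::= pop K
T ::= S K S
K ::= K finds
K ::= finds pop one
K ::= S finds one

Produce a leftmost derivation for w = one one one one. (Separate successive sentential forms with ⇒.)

S ⇒ one S ⇒ one S one one ⇒ one one one one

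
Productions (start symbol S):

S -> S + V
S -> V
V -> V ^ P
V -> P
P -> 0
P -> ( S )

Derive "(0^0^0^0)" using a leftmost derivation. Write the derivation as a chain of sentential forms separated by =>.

S=>V=>P=>(S)=>(V)=>(V^P)=>(V^P^P)=>(V^P^P^P)=>(P^P^P^P)=>(0^P^P^P)=>(0^0^P^P)=>(0^0^0^P)=>(0^0^0^0)

S => V   [S -> V]
V => P   [V -> P]
P => (S)   [P -> ( S )]
(S) => (V)   [S -> V]
(V) => (V^P)   [V -> V ^ P]
(V^P) => (V^P^P)   [V -> V ^ P]
(V^P^P) => (V^P^P^P)   [V -> V ^ P]
(V^P^P^P) => (P^P^P^P)   [V -> P]
(P^P^P^P) => (0^P^P^P)   [P -> 0]
(0^P^P^P) => (0^0^P^P)   [P -> 0]
(0^0^P^P) => (0^0^0^P)   [P -> 0]
(0^0^0^P) => (0^0^0^0)   [P -> 0]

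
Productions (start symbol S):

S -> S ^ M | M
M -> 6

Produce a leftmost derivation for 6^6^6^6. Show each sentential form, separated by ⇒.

S ⇒ S^M   [S -> S ^ M]
S^M ⇒ S^M^M   [S -> S ^ M]
S^M^M ⇒ S^M^M^M   [S -> S ^ M]
S^M^M^M ⇒ M^M^M^M   [S -> M]
M^M^M^M ⇒ 6^M^M^M   [M -> 6]
6^M^M^M ⇒ 6^6^M^M   [M -> 6]
6^6^M^M ⇒ 6^6^6^M   [M -> 6]
6^6^6^M ⇒ 6^6^6^6   [M -> 6]

S ⇒ S^M ⇒ S^M^M ⇒ S^M^M^M ⇒ M^M^M^M ⇒ 6^M^M^M ⇒ 6^6^M^M ⇒ 6^6^6^M ⇒ 6^6^6^6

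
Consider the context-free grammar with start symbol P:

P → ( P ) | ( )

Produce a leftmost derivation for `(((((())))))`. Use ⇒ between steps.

P ⇒ (P) ⇒ ((P)) ⇒ (((P))) ⇒ ((((P)))) ⇒ (((((P))))) ⇒ (((((())))))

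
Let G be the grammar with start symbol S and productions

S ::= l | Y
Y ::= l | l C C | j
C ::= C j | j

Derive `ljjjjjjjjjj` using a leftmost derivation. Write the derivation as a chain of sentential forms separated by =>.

S=>Y=>lCC=>lCjC=>lCjjC=>lCjjjC=>ljjjjC=>ljjjjCj=>ljjjjCjj=>ljjjjCjjj=>ljjjjCjjjj=>ljjjjCjjjjj=>ljjjjjjjjjj

S => Y   [S ::= Y]
Y => lCC   [Y ::= l C C]
lCC => lCjC   [C ::= C j]
lCjC => lCjjC   [C ::= C j]
lCjjC => lCjjjC   [C ::= C j]
lCjjjC => ljjjjC   [C ::= j]
ljjjjC => ljjjjCj   [C ::= C j]
ljjjjCj => ljjjjCjj   [C ::= C j]
ljjjjCjj => ljjjjCjjj   [C ::= C j]
ljjjjCjjj => ljjjjCjjjj   [C ::= C j]
ljjjjCjjjj => ljjjjCjjjjj   [C ::= C j]
ljjjjCjjjjj => ljjjjjjjjjj   [C ::= j]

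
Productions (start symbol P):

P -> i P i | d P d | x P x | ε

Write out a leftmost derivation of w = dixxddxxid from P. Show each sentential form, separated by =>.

P => dPd   [P -> d P d]
dPd => diPid   [P -> i P i]
diPid => dixPxid   [P -> x P x]
dixPxid => dixxPxxid   [P -> x P x]
dixxPxxid => dixxdPdxxid   [P -> d P d]
dixxdPdxxid => dixxddxxid   [P -> ε]

P=>dPd=>diPid=>dixPxid=>dixxPxxid=>dixxdPdxxid=>dixxddxxid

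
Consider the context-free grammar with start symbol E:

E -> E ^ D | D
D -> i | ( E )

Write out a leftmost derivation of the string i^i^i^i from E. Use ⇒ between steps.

E ⇒ E^D   [E -> E ^ D]
E^D ⇒ E^D^D   [E -> E ^ D]
E^D^D ⇒ E^D^D^D   [E -> E ^ D]
E^D^D^D ⇒ D^D^D^D   [E -> D]
D^D^D^D ⇒ i^D^D^D   [D -> i]
i^D^D^D ⇒ i^i^D^D   [D -> i]
i^i^D^D ⇒ i^i^i^D   [D -> i]
i^i^i^D ⇒ i^i^i^i   [D -> i]

E ⇒ E^D ⇒ E^D^D ⇒ E^D^D^D ⇒ D^D^D^D ⇒ i^D^D^D ⇒ i^i^D^D ⇒ i^i^i^D ⇒ i^i^i^i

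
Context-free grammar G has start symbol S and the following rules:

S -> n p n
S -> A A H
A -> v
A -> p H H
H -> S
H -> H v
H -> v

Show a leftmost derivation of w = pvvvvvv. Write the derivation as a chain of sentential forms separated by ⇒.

S⇒AAH⇒pHHAH⇒pSHAH⇒pAAHHAH⇒pvAHHAH⇒pvvHHAH⇒pvvvHAH⇒pvvvvAH⇒pvvvvvH⇒pvvvvvv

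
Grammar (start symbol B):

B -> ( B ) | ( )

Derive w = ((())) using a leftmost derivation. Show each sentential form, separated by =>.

B => (B) => ((B)) => ((()))

B => (B)   [B -> ( B )]
(B) => ((B))   [B -> ( B )]
((B)) => ((()))   [B -> ( )]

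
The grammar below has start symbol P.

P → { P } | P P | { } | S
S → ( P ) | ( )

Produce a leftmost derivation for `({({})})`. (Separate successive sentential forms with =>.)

P => S => (P) => ({P}) => ({S}) => ({(P)}) => ({({})})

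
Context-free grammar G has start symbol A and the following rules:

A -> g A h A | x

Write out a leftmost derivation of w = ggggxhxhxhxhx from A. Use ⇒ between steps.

A ⇒ gAhA ⇒ ggAhAhA ⇒ gggAhAhAhA ⇒ ggggAhAhAhAhA ⇒ ggggxhAhAhAhA ⇒ ggggxhxhAhAhA ⇒ ggggxhxhxhAhA ⇒ ggggxhxhxhxhA ⇒ ggggxhxhxhxhx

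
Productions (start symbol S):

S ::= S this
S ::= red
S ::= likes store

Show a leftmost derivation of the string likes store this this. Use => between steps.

S => S this => S this this => likes store this this

S => S this   [S ::= S this]
S this => S this this   [S ::= S this]
S this this => likes store this this   [S ::= likes store]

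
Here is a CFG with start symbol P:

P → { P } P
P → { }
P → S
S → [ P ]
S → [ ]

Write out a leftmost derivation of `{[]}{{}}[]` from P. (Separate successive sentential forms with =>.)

P=>{P}P=>{S}P=>{[]}P=>{[]}{P}P=>{[]}{{}}P=>{[]}{{}}S=>{[]}{{}}[]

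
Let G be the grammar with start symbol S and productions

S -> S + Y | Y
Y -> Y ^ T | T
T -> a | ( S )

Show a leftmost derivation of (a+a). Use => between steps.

S=>Y=>T=>(S)=>(S+Y)=>(Y+Y)=>(T+Y)=>(a+Y)=>(a+T)=>(a+a)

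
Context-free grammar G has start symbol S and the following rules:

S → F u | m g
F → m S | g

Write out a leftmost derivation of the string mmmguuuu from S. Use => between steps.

S => Fu   [S → F u]
Fu => mSu   [F → m S]
mSu => mFuu   [S → F u]
mFuu => mmSuu   [F → m S]
mmSuu => mmFuuu   [S → F u]
mmFuuu => mmmSuuu   [F → m S]
mmmSuuu => mmmFuuuu   [S → F u]
mmmFuuuu => mmmguuuu   [F → g]

S => Fu => mSu => mFuu => mmSuu => mmFuuu => mmmSuuu => mmmFuuuu => mmmguuuu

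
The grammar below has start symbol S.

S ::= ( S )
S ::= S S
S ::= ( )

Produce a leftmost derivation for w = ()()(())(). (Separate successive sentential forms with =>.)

S => SS => ()S => ()SS => ()SSS => ()()SS => ()()(S)S => ()()(())S => ()()(())()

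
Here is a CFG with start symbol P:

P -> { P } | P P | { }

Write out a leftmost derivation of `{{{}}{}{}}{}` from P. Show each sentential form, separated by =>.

P=>PP=>{P}P=>{PP}P=>{PPP}P=>{{P}PP}P=>{{{}}PP}P=>{{{}}{}P}P=>{{{}}{}{}}P=>{{{}}{}{}}{}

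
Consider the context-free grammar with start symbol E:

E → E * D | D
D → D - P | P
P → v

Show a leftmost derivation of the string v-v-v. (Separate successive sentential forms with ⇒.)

E ⇒ D   [E → D]
D ⇒ D-P   [D → D - P]
D-P ⇒ D-P-P   [D → D - P]
D-P-P ⇒ P-P-P   [D → P]
P-P-P ⇒ v-P-P   [P → v]
v-P-P ⇒ v-v-P   [P → v]
v-v-P ⇒ v-v-v   [P → v]

E ⇒ D ⇒ D-P ⇒ D-P-P ⇒ P-P-P ⇒ v-P-P ⇒ v-v-P ⇒ v-v-v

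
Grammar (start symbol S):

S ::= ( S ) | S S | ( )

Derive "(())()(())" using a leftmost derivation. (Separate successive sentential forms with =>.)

S => SS   [S ::= S S]
SS => (S)S   [S ::= ( S )]
(S)S => (())S   [S ::= ( )]
(())S => (())SS   [S ::= S S]
(())SS => (())()S   [S ::= ( )]
(())()S => (())()(S)   [S ::= ( S )]
(())()(S) => (())()(())   [S ::= ( )]

S => SS => (S)S => (())S => (())SS => (())()S => (())()(S) => (())()(())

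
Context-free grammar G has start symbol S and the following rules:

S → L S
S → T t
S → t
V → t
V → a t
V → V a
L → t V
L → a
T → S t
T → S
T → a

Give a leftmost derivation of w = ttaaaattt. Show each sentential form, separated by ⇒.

S ⇒ LS ⇒ tVS ⇒ tVaS ⇒ tVaaS ⇒ tVaaaS ⇒ tVaaaaS ⇒ ttaaaaS ⇒ ttaaaaTt ⇒ ttaaaaStt ⇒ ttaaaattt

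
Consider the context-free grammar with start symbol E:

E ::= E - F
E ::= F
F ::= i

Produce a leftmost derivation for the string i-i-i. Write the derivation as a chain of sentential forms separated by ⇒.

E ⇒ E-F ⇒ E-F-F ⇒ F-F-F ⇒ i-F-F ⇒ i-i-F ⇒ i-i-i

E ⇒ E-F   [E ::= E - F]
E-F ⇒ E-F-F   [E ::= E - F]
E-F-F ⇒ F-F-F   [E ::= F]
F-F-F ⇒ i-F-F   [F ::= i]
i-F-F ⇒ i-i-F   [F ::= i]
i-i-F ⇒ i-i-i   [F ::= i]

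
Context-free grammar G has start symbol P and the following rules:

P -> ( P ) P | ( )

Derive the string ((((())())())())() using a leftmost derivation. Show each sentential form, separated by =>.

P => (P)P   [P -> ( P ) P]
(P)P => ((P)P)P   [P -> ( P ) P]
((P)P)P => (((P)P)P)P   [P -> ( P ) P]
(((P)P)P)P => ((((P)P)P)P)P   [P -> ( P ) P]
((((P)P)P)P)P => ((((())P)P)P)P   [P -> ( )]
((((())P)P)P)P => ((((())())P)P)P   [P -> ( )]
((((())())P)P)P => ((((())())())P)P   [P -> ( )]
((((())())())P)P => ((((())())())())P   [P -> ( )]
((((())())())())P => ((((())())())())()   [P -> ( )]

P=>(P)P=>((P)P)P=>(((P)P)P)P=>((((P)P)P)P)P=>((((())P)P)P)P=>((((())())P)P)P=>((((())())())P)P=>((((())())())())P=>((((())())())())()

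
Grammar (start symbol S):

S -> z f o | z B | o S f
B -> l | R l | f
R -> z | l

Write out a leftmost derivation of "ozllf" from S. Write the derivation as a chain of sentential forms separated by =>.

S=>oSf=>ozBf=>ozRlf=>ozllf

S => oSf   [S -> o S f]
oSf => ozBf   [S -> z B]
ozBf => ozRlf   [B -> R l]
ozRlf => ozllf   [R -> l]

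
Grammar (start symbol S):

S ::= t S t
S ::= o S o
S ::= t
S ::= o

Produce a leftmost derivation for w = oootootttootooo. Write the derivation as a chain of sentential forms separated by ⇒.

S ⇒ oSo ⇒ ooSoo ⇒ oooSooo ⇒ oootStooo ⇒ oootoSotooo ⇒ oootooSootooo ⇒ oootootStootooo ⇒ oootootttootooo

S ⇒ oSo   [S ::= o S o]
oSo ⇒ ooSoo   [S ::= o S o]
ooSoo ⇒ oooSooo   [S ::= o S o]
oooSooo ⇒ oootStooo   [S ::= t S t]
oootStooo ⇒ oootoSotooo   [S ::= o S o]
oootoSotooo ⇒ oootooSootooo   [S ::= o S o]
oootooSootooo ⇒ oootootStootooo   [S ::= t S t]
oootootStootooo ⇒ oootootttootooo   [S ::= t]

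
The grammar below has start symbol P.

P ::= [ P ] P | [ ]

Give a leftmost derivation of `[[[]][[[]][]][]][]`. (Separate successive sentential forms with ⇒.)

P ⇒ [P]P   [P ::= [ P ] P]
[P]P ⇒ [[P]P]P   [P ::= [ P ] P]
[[P]P]P ⇒ [[[]]P]P   [P ::= [ ]]
[[[]]P]P ⇒ [[[]][P]P]P   [P ::= [ P ] P]
[[[]][P]P]P ⇒ [[[]][[P]P]P]P   [P ::= [ P ] P]
[[[]][[P]P]P]P ⇒ [[[]][[[]]P]P]P   [P ::= [ ]]
[[[]][[[]]P]P]P ⇒ [[[]][[[]][]]P]P   [P ::= [ ]]
[[[]][[[]][]]P]P ⇒ [[[]][[[]][]][]]P   [P ::= [ ]]
[[[]][[[]][]][]]P ⇒ [[[]][[[]][]][]][]   [P ::= [ ]]

P ⇒ [P]P ⇒ [[P]P]P ⇒ [[[]]P]P ⇒ [[[]][P]P]P ⇒ [[[]][[P]P]P]P ⇒ [[[]][[[]]P]P]P ⇒ [[[]][[[]][]]P]P ⇒ [[[]][[[]][]][]]P ⇒ [[[]][[[]][]][]][]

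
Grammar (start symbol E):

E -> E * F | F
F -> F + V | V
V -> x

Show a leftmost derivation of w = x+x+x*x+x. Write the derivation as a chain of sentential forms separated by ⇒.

E ⇒ E*F   [E -> E * F]
E*F ⇒ F*F   [E -> F]
F*F ⇒ F+V*F   [F -> F + V]
F+V*F ⇒ F+V+V*F   [F -> F + V]
F+V+V*F ⇒ V+V+V*F   [F -> V]
V+V+V*F ⇒ x+V+V*F   [V -> x]
x+V+V*F ⇒ x+x+V*F   [V -> x]
x+x+V*F ⇒ x+x+x*F   [V -> x]
x+x+x*F ⇒ x+x+x*F+V   [F -> F + V]
x+x+x*F+V ⇒ x+x+x*V+V   [F -> V]
x+x+x*V+V ⇒ x+x+x*x+V   [V -> x]
x+x+x*x+V ⇒ x+x+x*x+x   [V -> x]

E ⇒ E*F ⇒ F*F ⇒ F+V*F ⇒ F+V+V*F ⇒ V+V+V*F ⇒ x+V+V*F ⇒ x+x+V*F ⇒ x+x+x*F ⇒ x+x+x*F+V ⇒ x+x+x*V+V ⇒ x+x+x*x+V ⇒ x+x+x*x+x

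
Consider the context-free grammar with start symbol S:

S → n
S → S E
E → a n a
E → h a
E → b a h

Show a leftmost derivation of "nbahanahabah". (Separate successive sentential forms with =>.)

S => SE => SEE => SEEE => SEEEE => nEEEE => nbahEEE => nbahanaEE => nbahanahaE => nbahanahabah

S => SE   [S → S E]
SE => SEE   [S → S E]
SEE => SEEE   [S → S E]
SEEE => SEEEE   [S → S E]
SEEEE => nEEEE   [S → n]
nEEEE => nbahEEE   [E → b a h]
nbahEEE => nbahanaEE   [E → a n a]
nbahanaEE => nbahanahaE   [E → h a]
nbahanahaE => nbahanahabah   [E → b a h]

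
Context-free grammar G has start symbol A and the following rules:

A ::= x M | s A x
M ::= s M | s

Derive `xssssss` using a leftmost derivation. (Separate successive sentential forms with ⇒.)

A ⇒ xM ⇒ xsM ⇒ xssM ⇒ xsssM ⇒ xssssM ⇒ xsssssM ⇒ xssssss

A ⇒ xM   [A ::= x M]
xM ⇒ xsM   [M ::= s M]
xsM ⇒ xssM   [M ::= s M]
xssM ⇒ xsssM   [M ::= s M]
xsssM ⇒ xssssM   [M ::= s M]
xssssM ⇒ xsssssM   [M ::= s M]
xsssssM ⇒ xssssss   [M ::= s]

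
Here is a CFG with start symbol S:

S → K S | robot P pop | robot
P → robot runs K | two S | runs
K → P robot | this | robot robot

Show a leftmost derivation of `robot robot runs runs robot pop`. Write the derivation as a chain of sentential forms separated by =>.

S => robot P pop => robot robot runs K pop => robot robot runs P robot pop => robot robot runs runs robot pop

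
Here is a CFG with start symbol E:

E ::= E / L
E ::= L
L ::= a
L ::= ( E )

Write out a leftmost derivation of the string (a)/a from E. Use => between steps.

E => E/L   [E ::= E / L]
E/L => L/L   [E ::= L]
L/L => (E)/L   [L ::= ( E )]
(E)/L => (L)/L   [E ::= L]
(L)/L => (a)/L   [L ::= a]
(a)/L => (a)/a   [L ::= a]

E => E/L => L/L => (E)/L => (L)/L => (a)/L => (a)/a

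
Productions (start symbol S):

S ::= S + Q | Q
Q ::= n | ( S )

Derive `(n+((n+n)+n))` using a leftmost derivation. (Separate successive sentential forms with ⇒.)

S⇒Q⇒(S)⇒(S+Q)⇒(Q+Q)⇒(n+Q)⇒(n+(S))⇒(n+(S+Q))⇒(n+(Q+Q))⇒(n+((S)+Q))⇒(n+((S+Q)+Q))⇒(n+((Q+Q)+Q))⇒(n+((n+Q)+Q))⇒(n+((n+n)+Q))⇒(n+((n+n)+n))

S ⇒ Q   [S ::= Q]
Q ⇒ (S)   [Q ::= ( S )]
(S) ⇒ (S+Q)   [S ::= S + Q]
(S+Q) ⇒ (Q+Q)   [S ::= Q]
(Q+Q) ⇒ (n+Q)   [Q ::= n]
(n+Q) ⇒ (n+(S))   [Q ::= ( S )]
(n+(S)) ⇒ (n+(S+Q))   [S ::= S + Q]
(n+(S+Q)) ⇒ (n+(Q+Q))   [S ::= Q]
(n+(Q+Q)) ⇒ (n+((S)+Q))   [Q ::= ( S )]
(n+((S)+Q)) ⇒ (n+((S+Q)+Q))   [S ::= S + Q]
(n+((S+Q)+Q)) ⇒ (n+((Q+Q)+Q))   [S ::= Q]
(n+((Q+Q)+Q)) ⇒ (n+((n+Q)+Q))   [Q ::= n]
(n+((n+Q)+Q)) ⇒ (n+((n+n)+Q))   [Q ::= n]
(n+((n+n)+Q)) ⇒ (n+((n+n)+n))   [Q ::= n]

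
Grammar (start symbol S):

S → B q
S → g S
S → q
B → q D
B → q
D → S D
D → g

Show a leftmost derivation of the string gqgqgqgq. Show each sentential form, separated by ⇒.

S ⇒ gS ⇒ gBq ⇒ gqDq ⇒ gqSDq ⇒ gqgSDq ⇒ gqgBqDq ⇒ gqgqDqDq ⇒ gqgqgqDq ⇒ gqgqgqgq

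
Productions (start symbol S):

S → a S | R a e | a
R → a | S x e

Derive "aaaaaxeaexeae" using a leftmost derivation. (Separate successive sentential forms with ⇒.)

S ⇒ Rae   [S → R a e]
Rae ⇒ Sxeae   [R → S x e]
Sxeae ⇒ aSxeae   [S → a S]
aSxeae ⇒ aaSxeae   [S → a S]
aaSxeae ⇒ aaaSxeae   [S → a S]
aaaSxeae ⇒ aaaRaexeae   [S → R a e]
aaaRaexeae ⇒ aaaSxeaexeae   [R → S x e]
aaaSxeaexeae ⇒ aaaaSxeaexeae   [S → a S]
aaaaSxeaexeae ⇒ aaaaaxeaexeae   [S → a]

S⇒Rae⇒Sxeae⇒aSxeae⇒aaSxeae⇒aaaSxeae⇒aaaRaexeae⇒aaaSxeaexeae⇒aaaaSxeaexeae⇒aaaaaxeaexeae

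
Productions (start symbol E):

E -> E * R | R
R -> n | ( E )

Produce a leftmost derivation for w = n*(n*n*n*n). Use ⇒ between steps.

E ⇒ E*R ⇒ R*R ⇒ n*R ⇒ n*(E) ⇒ n*(E*R) ⇒ n*(E*R*R) ⇒ n*(E*R*R*R) ⇒ n*(R*R*R*R) ⇒ n*(n*R*R*R) ⇒ n*(n*n*R*R) ⇒ n*(n*n*n*R) ⇒ n*(n*n*n*n)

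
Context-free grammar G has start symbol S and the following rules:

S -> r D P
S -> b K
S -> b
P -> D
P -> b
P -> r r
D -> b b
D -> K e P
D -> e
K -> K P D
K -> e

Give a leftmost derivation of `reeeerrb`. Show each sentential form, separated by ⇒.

S ⇒ rDP   [S -> r D P]
rDP ⇒ rKePP   [D -> K e P]
rKePP ⇒ rKPDePP   [K -> K P D]
rKPDePP ⇒ rePDePP   [K -> e]
rePDePP ⇒ reDDePP   [P -> D]
reDDePP ⇒ reeDePP   [D -> e]
reeDePP ⇒ reeeePP   [D -> e]
reeeePP ⇒ reeeerrP   [P -> r r]
reeeerrP ⇒ reeeerrb   [P -> b]

S ⇒ rDP ⇒ rKePP ⇒ rKPDePP ⇒ rePDePP ⇒ reDDePP ⇒ reeDePP ⇒ reeeePP ⇒ reeeerrP ⇒ reeeerrb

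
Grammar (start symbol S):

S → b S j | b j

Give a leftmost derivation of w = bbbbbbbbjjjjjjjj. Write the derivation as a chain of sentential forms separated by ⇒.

S ⇒ bSj ⇒ bbSjj ⇒ bbbSjjj ⇒ bbbbSjjjj ⇒ bbbbbSjjjjj ⇒ bbbbbbSjjjjjj ⇒ bbbbbbbSjjjjjjj ⇒ bbbbbbbbjjjjjjjj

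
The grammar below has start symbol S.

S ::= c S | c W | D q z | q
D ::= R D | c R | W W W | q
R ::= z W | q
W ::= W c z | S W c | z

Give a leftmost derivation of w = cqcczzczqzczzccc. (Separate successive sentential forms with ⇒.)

S ⇒ cW ⇒ cSWc ⇒ cqWc ⇒ cqSWcc ⇒ cqcSWcc ⇒ cqcDqzWcc ⇒ cqccRqzWcc ⇒ cqcczWqzWcc ⇒ cqcczWczqzWcc ⇒ cqcczzczqzWcc ⇒ cqcczzczqzSWccc ⇒ cqcczzczqzcWWccc ⇒ cqcczzczqzczWccc ⇒ cqcczzczqzczzccc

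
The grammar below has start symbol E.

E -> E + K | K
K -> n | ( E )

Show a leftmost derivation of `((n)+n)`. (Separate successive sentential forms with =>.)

E => K   [E -> K]
K => (E)   [K -> ( E )]
(E) => (E+K)   [E -> E + K]
(E+K) => (K+K)   [E -> K]
(K+K) => ((E)+K)   [K -> ( E )]
((E)+K) => ((K)+K)   [E -> K]
((K)+K) => ((n)+K)   [K -> n]
((n)+K) => ((n)+n)   [K -> n]

E => K => (E) => (E+K) => (K+K) => ((E)+K) => ((K)+K) => ((n)+K) => ((n)+n)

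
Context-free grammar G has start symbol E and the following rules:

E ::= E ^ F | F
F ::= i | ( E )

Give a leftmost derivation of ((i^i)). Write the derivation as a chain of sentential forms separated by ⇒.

E⇒F⇒(E)⇒(F)⇒((E))⇒((E^F))⇒((F^F))⇒((i^F))⇒((i^i))

E ⇒ F   [E ::= F]
F ⇒ (E)   [F ::= ( E )]
(E) ⇒ (F)   [E ::= F]
(F) ⇒ ((E))   [F ::= ( E )]
((E)) ⇒ ((E^F))   [E ::= E ^ F]
((E^F)) ⇒ ((F^F))   [E ::= F]
((F^F)) ⇒ ((i^F))   [F ::= i]
((i^F)) ⇒ ((i^i))   [F ::= i]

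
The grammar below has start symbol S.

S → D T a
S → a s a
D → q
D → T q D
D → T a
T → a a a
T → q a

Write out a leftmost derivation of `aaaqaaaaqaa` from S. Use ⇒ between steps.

S ⇒ DTa   [S → D T a]
DTa ⇒ TqDTa   [D → T q D]
TqDTa ⇒ aaaqDTa   [T → a a a]
aaaqDTa ⇒ aaaqTaTa   [D → T a]
aaaqTaTa ⇒ aaaqaaaaTa   [T → a a a]
aaaqaaaaTa ⇒ aaaqaaaaqaa   [T → q a]

S ⇒ DTa ⇒ TqDTa ⇒ aaaqDTa ⇒ aaaqTaTa ⇒ aaaqaaaaTa ⇒ aaaqaaaaqaa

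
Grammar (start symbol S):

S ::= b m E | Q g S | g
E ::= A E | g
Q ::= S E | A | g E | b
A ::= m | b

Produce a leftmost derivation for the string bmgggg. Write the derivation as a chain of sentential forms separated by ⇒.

S ⇒ QgS   [S ::= Q g S]
QgS ⇒ SEgS   [Q ::= S E]
SEgS ⇒ bmEEgS   [S ::= b m E]
bmEEgS ⇒ bmgEgS   [E ::= g]
bmgEgS ⇒ bmgggS   [E ::= g]
bmgggS ⇒ bmgggg   [S ::= g]

S⇒QgS⇒SEgS⇒bmEEgS⇒bmgEgS⇒bmgggS⇒bmgggg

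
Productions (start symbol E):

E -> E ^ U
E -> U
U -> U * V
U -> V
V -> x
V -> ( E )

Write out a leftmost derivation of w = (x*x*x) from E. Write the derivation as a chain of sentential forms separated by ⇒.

E⇒U⇒V⇒(E)⇒(U)⇒(U*V)⇒(U*V*V)⇒(V*V*V)⇒(x*V*V)⇒(x*x*V)⇒(x*x*x)

E ⇒ U   [E -> U]
U ⇒ V   [U -> V]
V ⇒ (E)   [V -> ( E )]
(E) ⇒ (U)   [E -> U]
(U) ⇒ (U*V)   [U -> U * V]
(U*V) ⇒ (U*V*V)   [U -> U * V]
(U*V*V) ⇒ (V*V*V)   [U -> V]
(V*V*V) ⇒ (x*V*V)   [V -> x]
(x*V*V) ⇒ (x*x*V)   [V -> x]
(x*x*V) ⇒ (x*x*x)   [V -> x]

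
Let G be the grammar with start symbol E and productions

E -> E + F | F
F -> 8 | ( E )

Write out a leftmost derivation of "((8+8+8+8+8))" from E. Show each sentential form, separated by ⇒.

E ⇒ F ⇒ (E) ⇒ (F) ⇒ ((E)) ⇒ ((E+F)) ⇒ ((E+F+F)) ⇒ ((E+F+F+F)) ⇒ ((E+F+F+F+F)) ⇒ ((F+F+F+F+F)) ⇒ ((8+F+F+F+F)) ⇒ ((8+8+F+F+F)) ⇒ ((8+8+8+F+F)) ⇒ ((8+8+8+8+F)) ⇒ ((8+8+8+8+8))

E ⇒ F   [E -> F]
F ⇒ (E)   [F -> ( E )]
(E) ⇒ (F)   [E -> F]
(F) ⇒ ((E))   [F -> ( E )]
((E)) ⇒ ((E+F))   [E -> E + F]
((E+F)) ⇒ ((E+F+F))   [E -> E + F]
((E+F+F)) ⇒ ((E+F+F+F))   [E -> E + F]
((E+F+F+F)) ⇒ ((E+F+F+F+F))   [E -> E + F]
((E+F+F+F+F)) ⇒ ((F+F+F+F+F))   [E -> F]
((F+F+F+F+F)) ⇒ ((8+F+F+F+F))   [F -> 8]
((8+F+F+F+F)) ⇒ ((8+8+F+F+F))   [F -> 8]
((8+8+F+F+F)) ⇒ ((8+8+8+F+F))   [F -> 8]
((8+8+8+F+F)) ⇒ ((8+8+8+8+F))   [F -> 8]
((8+8+8+8+F)) ⇒ ((8+8+8+8+8))   [F -> 8]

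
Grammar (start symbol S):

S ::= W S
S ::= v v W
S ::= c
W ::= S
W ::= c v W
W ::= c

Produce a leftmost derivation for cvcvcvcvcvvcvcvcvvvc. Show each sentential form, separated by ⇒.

S⇒WS⇒cvWS⇒cvcvWS⇒cvcvcvWS⇒cvcvcvcvWS⇒cvcvcvcvcS⇒cvcvcvcvcvvW⇒cvcvcvcvcvvcvW⇒cvcvcvcvcvvcvcvW⇒cvcvcvcvcvvcvcvcvW⇒cvcvcvcvcvvcvcvcvS⇒cvcvcvcvcvvcvcvcvvvW⇒cvcvcvcvcvvcvcvcvvvc

S ⇒ WS   [S ::= W S]
WS ⇒ cvWS   [W ::= c v W]
cvWS ⇒ cvcvWS   [W ::= c v W]
cvcvWS ⇒ cvcvcvWS   [W ::= c v W]
cvcvcvWS ⇒ cvcvcvcvWS   [W ::= c v W]
cvcvcvcvWS ⇒ cvcvcvcvcS   [W ::= c]
cvcvcvcvcS ⇒ cvcvcvcvcvvW   [S ::= v v W]
cvcvcvcvcvvW ⇒ cvcvcvcvcvvcvW   [W ::= c v W]
cvcvcvcvcvvcvW ⇒ cvcvcvcvcvvcvcvW   [W ::= c v W]
cvcvcvcvcvvcvcvW ⇒ cvcvcvcvcvvcvcvcvW   [W ::= c v W]
cvcvcvcvcvvcvcvcvW ⇒ cvcvcvcvcvvcvcvcvS   [W ::= S]
cvcvcvcvcvvcvcvcvS ⇒ cvcvcvcvcvvcvcvcvvvW   [S ::= v v W]
cvcvcvcvcvvcvcvcvvvW ⇒ cvcvcvcvcvvcvcvcvvvc   [W ::= c]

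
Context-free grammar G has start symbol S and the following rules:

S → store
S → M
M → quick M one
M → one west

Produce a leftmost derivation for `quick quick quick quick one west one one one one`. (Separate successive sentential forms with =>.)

S => M   [S → M]
M => quick M one   [M → quick M one]
quick M one => quick quick M one one   [M → quick M one]
quick quick M one one => quick quick quick M one one one   [M → quick M one]
quick quick quick M one one one => quick quick quick quick M one one one one   [M → quick M one]
quick quick quick quick M one one one one => quick quick quick quick one west one one one one   [M → one west]

S => M => quick M one => quick quick M one one => quick quick quick M one one one => quick quick quick quick M one one one one => quick quick quick quick one west one one one one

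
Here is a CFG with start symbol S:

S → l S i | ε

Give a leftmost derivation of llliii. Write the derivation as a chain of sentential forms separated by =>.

S=>lSi=>llSii=>lllSiii=>llliii

S => lSi   [S → l S i]
lSi => llSii   [S → l S i]
llSii => lllSiii   [S → l S i]
lllSiii => llliii   [S → ε]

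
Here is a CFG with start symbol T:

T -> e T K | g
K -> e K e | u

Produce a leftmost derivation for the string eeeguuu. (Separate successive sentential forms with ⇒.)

T ⇒ eTK ⇒ eeTKK ⇒ eeeTKKK ⇒ eeegKKK ⇒ eeeguKK ⇒ eeeguuK ⇒ eeeguuu

T ⇒ eTK   [T -> e T K]
eTK ⇒ eeTKK   [T -> e T K]
eeTKK ⇒ eeeTKKK   [T -> e T K]
eeeTKKK ⇒ eeegKKK   [T -> g]
eeegKKK ⇒ eeeguKK   [K -> u]
eeeguKK ⇒ eeeguuK   [K -> u]
eeeguuK ⇒ eeeguuu   [K -> u]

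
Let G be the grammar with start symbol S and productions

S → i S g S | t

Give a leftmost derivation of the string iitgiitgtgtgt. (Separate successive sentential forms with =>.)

S => iSgS   [S → i S g S]
iSgS => iiSgSgS   [S → i S g S]
iiSgSgS => iitgSgS   [S → t]
iitgSgS => iitgiSgSgS   [S → i S g S]
iitgiSgSgS => iitgiiSgSgSgS   [S → i S g S]
iitgiiSgSgSgS => iitgiitgSgSgS   [S → t]
iitgiitgSgSgS => iitgiitgtgSgS   [S → t]
iitgiitgtgSgS => iitgiitgtgtgS   [S → t]
iitgiitgtgtgS => iitgiitgtgtgt   [S → t]

S=>iSgS=>iiSgSgS=>iitgSgS=>iitgiSgSgS=>iitgiiSgSgSgS=>iitgiitgSgSgS=>iitgiitgtgSgS=>iitgiitgtgtgS=>iitgiitgtgtgt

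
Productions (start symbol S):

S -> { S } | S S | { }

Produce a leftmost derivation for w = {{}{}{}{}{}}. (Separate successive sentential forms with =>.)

S => {S} => {SS} => {SSS} => {SSSS} => {SSSSS} => {{}SSSS} => {{}{}SSS} => {{}{}{}SS} => {{}{}{}{}S} => {{}{}{}{}{}}

S => {S}   [S -> { S }]
{S} => {SS}   [S -> S S]
{SS} => {SSS}   [S -> S S]
{SSS} => {SSSS}   [S -> S S]
{SSSS} => {SSSSS}   [S -> S S]
{SSSSS} => {{}SSSS}   [S -> { }]
{{}SSSS} => {{}{}SSS}   [S -> { }]
{{}{}SSS} => {{}{}{}SS}   [S -> { }]
{{}{}{}SS} => {{}{}{}{}S}   [S -> { }]
{{}{}{}{}S} => {{}{}{}{}{}}   [S -> { }]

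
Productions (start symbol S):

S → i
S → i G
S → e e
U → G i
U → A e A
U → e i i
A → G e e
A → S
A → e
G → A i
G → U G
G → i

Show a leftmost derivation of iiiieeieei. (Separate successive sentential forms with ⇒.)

S ⇒ iG   [S → i G]
iG ⇒ iUG   [G → U G]
iUG ⇒ iAeAG   [U → A e A]
iAeAG ⇒ iSeAG   [A → S]
iSeAG ⇒ iiGeAG   [S → i G]
iiGeAG ⇒ iiUGeAG   [G → U G]
iiUGeAG ⇒ iiAeAGeAG   [U → A e A]
iiAeAGeAG ⇒ iiSeAGeAG   [A → S]
iiSeAGeAG ⇒ iiiGeAGeAG   [S → i G]
iiiGeAGeAG ⇒ iiiieAGeAG   [G → i]
iiiieAGeAG ⇒ iiiieeGeAG   [A → e]
iiiieeGeAG ⇒ iiiieeieAG   [G → i]
iiiieeieAG ⇒ iiiieeieeG   [A → e]
iiiieeieeG ⇒ iiiieeieei   [G → i]

S ⇒ iG ⇒ iUG ⇒ iAeAG ⇒ iSeAG ⇒ iiGeAG ⇒ iiUGeAG ⇒ iiAeAGeAG ⇒ iiSeAGeAG ⇒ iiiGeAGeAG ⇒ iiiieAGeAG ⇒ iiiieeGeAG ⇒ iiiieeieAG ⇒ iiiieeieeG ⇒ iiiieeieei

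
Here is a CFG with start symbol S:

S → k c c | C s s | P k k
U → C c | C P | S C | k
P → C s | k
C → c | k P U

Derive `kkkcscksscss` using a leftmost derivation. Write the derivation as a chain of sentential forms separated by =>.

S => Css => kPUss => kkUss => kkSCss => kkCssCss => kkkPUssCss => kkkCsUssCss => kkkcsUssCss => kkkcsCPssCss => kkkcscPssCss => kkkcsckssCss => kkkcscksscss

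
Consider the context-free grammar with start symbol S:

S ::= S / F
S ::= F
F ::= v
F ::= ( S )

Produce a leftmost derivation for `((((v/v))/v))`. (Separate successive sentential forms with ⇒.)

S ⇒ F ⇒ (S) ⇒ (F) ⇒ ((S)) ⇒ ((S/F)) ⇒ ((F/F)) ⇒ (((S)/F)) ⇒ (((F)/F)) ⇒ ((((S))/F)) ⇒ ((((S/F))/F)) ⇒ ((((F/F))/F)) ⇒ ((((v/F))/F)) ⇒ ((((v/v))/F)) ⇒ ((((v/v))/v))

S ⇒ F   [S ::= F]
F ⇒ (S)   [F ::= ( S )]
(S) ⇒ (F)   [S ::= F]
(F) ⇒ ((S))   [F ::= ( S )]
((S)) ⇒ ((S/F))   [S ::= S / F]
((S/F)) ⇒ ((F/F))   [S ::= F]
((F/F)) ⇒ (((S)/F))   [F ::= ( S )]
(((S)/F)) ⇒ (((F)/F))   [S ::= F]
(((F)/F)) ⇒ ((((S))/F))   [F ::= ( S )]
((((S))/F)) ⇒ ((((S/F))/F))   [S ::= S / F]
((((S/F))/F)) ⇒ ((((F/F))/F))   [S ::= F]
((((F/F))/F)) ⇒ ((((v/F))/F))   [F ::= v]
((((v/F))/F)) ⇒ ((((v/v))/F))   [F ::= v]
((((v/v))/F)) ⇒ ((((v/v))/v))   [F ::= v]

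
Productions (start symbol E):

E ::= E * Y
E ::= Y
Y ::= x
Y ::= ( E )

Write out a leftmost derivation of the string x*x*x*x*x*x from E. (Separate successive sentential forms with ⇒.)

E ⇒ E*Y ⇒ E*Y*Y ⇒ E*Y*Y*Y ⇒ E*Y*Y*Y*Y ⇒ E*Y*Y*Y*Y*Y ⇒ Y*Y*Y*Y*Y*Y ⇒ x*Y*Y*Y*Y*Y ⇒ x*x*Y*Y*Y*Y ⇒ x*x*x*Y*Y*Y ⇒ x*x*x*x*Y*Y ⇒ x*x*x*x*x*Y ⇒ x*x*x*x*x*x

E ⇒ E*Y   [E ::= E * Y]
E*Y ⇒ E*Y*Y   [E ::= E * Y]
E*Y*Y ⇒ E*Y*Y*Y   [E ::= E * Y]
E*Y*Y*Y ⇒ E*Y*Y*Y*Y   [E ::= E * Y]
E*Y*Y*Y*Y ⇒ E*Y*Y*Y*Y*Y   [E ::= E * Y]
E*Y*Y*Y*Y*Y ⇒ Y*Y*Y*Y*Y*Y   [E ::= Y]
Y*Y*Y*Y*Y*Y ⇒ x*Y*Y*Y*Y*Y   [Y ::= x]
x*Y*Y*Y*Y*Y ⇒ x*x*Y*Y*Y*Y   [Y ::= x]
x*x*Y*Y*Y*Y ⇒ x*x*x*Y*Y*Y   [Y ::= x]
x*x*x*Y*Y*Y ⇒ x*x*x*x*Y*Y   [Y ::= x]
x*x*x*x*Y*Y ⇒ x*x*x*x*x*Y   [Y ::= x]
x*x*x*x*x*Y ⇒ x*x*x*x*x*x   [Y ::= x]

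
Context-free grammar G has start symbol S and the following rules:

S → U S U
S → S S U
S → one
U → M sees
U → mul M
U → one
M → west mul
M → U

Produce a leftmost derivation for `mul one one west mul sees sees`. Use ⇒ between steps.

S ⇒ U S U ⇒ mul M S U ⇒ mul U S U ⇒ mul one S U ⇒ mul one one U ⇒ mul one one M sees ⇒ mul one one U sees ⇒ mul one one M sees sees ⇒ mul one one west mul sees sees

S ⇒ U S U   [S → U S U]
U S U ⇒ mul M S U   [U → mul M]
mul M S U ⇒ mul U S U   [M → U]
mul U S U ⇒ mul one S U   [U → one]
mul one S U ⇒ mul one one U   [S → one]
mul one one U ⇒ mul one one M sees   [U → M sees]
mul one one M sees ⇒ mul one one U sees   [M → U]
mul one one U sees ⇒ mul one one M sees sees   [U → M sees]
mul one one M sees sees ⇒ mul one one west mul sees sees   [M → west mul]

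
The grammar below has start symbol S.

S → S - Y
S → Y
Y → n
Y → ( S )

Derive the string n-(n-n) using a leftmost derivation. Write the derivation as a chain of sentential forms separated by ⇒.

S ⇒ S-Y ⇒ Y-Y ⇒ n-Y ⇒ n-(S) ⇒ n-(S-Y) ⇒ n-(Y-Y) ⇒ n-(n-Y) ⇒ n-(n-n)

S ⇒ S-Y   [S → S - Y]
S-Y ⇒ Y-Y   [S → Y]
Y-Y ⇒ n-Y   [Y → n]
n-Y ⇒ n-(S)   [Y → ( S )]
n-(S) ⇒ n-(S-Y)   [S → S - Y]
n-(S-Y) ⇒ n-(Y-Y)   [S → Y]
n-(Y-Y) ⇒ n-(n-Y)   [Y → n]
n-(n-Y) ⇒ n-(n-n)   [Y → n]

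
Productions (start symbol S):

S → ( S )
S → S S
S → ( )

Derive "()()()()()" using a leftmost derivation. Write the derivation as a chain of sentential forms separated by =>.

S => SS => SSS => SSSS => SSSSS => ()SSSS => ()()SSS => ()()()SS => ()()()()S => ()()()()()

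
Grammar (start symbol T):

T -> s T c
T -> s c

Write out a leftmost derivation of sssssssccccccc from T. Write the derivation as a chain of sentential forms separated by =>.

T => sTc   [T -> s T c]
sTc => ssTcc   [T -> s T c]
ssTcc => sssTccc   [T -> s T c]
sssTccc => ssssTcccc   [T -> s T c]
ssssTcccc => sssssTccccc   [T -> s T c]
sssssTccccc => ssssssTcccccc   [T -> s T c]
ssssssTcccccc => sssssssccccccc   [T -> s c]

T => sTc => ssTcc => sssTccc => ssssTcccc => sssssTccccc => ssssssTcccccc => sssssssccccccc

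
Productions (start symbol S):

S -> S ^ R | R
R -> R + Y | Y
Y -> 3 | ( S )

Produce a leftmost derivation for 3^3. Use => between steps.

S=>S^R=>R^R=>Y^R=>3^R=>3^Y=>3^3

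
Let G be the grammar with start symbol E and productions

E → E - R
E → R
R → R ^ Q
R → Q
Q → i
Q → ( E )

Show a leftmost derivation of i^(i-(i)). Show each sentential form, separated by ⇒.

E ⇒ R ⇒ R^Q ⇒ Q^Q ⇒ i^Q ⇒ i^(E) ⇒ i^(E-R) ⇒ i^(R-R) ⇒ i^(Q-R) ⇒ i^(i-R) ⇒ i^(i-Q) ⇒ i^(i-(E)) ⇒ i^(i-(R)) ⇒ i^(i-(Q)) ⇒ i^(i-(i))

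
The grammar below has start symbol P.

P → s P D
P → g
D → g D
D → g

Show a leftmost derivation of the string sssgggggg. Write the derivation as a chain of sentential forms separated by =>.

P => sPD => ssPDD => sssPDDD => sssgDDD => sssggDD => sssgggDD => sssggggDD => sssgggggD => sssgggggg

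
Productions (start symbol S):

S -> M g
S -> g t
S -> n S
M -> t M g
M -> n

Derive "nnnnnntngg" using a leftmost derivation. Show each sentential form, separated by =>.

S=>nS=>nnS=>nnnS=>nnnnS=>nnnnnS=>nnnnnnS=>nnnnnnMg=>nnnnnntMgg=>nnnnnntngg

S => nS   [S -> n S]
nS => nnS   [S -> n S]
nnS => nnnS   [S -> n S]
nnnS => nnnnS   [S -> n S]
nnnnS => nnnnnS   [S -> n S]
nnnnnS => nnnnnnS   [S -> n S]
nnnnnnS => nnnnnnMg   [S -> M g]
nnnnnnMg => nnnnnntMgg   [M -> t M g]
nnnnnntMgg => nnnnnntngg   [M -> n]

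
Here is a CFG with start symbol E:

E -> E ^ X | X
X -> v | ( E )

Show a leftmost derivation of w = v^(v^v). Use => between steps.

E => E^X => X^X => v^X => v^(E) => v^(E^X) => v^(X^X) => v^(v^X) => v^(v^v)

E => E^X   [E -> E ^ X]
E^X => X^X   [E -> X]
X^X => v^X   [X -> v]
v^X => v^(E)   [X -> ( E )]
v^(E) => v^(E^X)   [E -> E ^ X]
v^(E^X) => v^(X^X)   [E -> X]
v^(X^X) => v^(v^X)   [X -> v]
v^(v^X) => v^(v^v)   [X -> v]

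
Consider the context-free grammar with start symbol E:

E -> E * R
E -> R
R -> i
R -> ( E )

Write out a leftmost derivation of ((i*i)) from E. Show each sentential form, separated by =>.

E => R   [E -> R]
R => (E)   [R -> ( E )]
(E) => (R)   [E -> R]
(R) => ((E))   [R -> ( E )]
((E)) => ((E*R))   [E -> E * R]
((E*R)) => ((R*R))   [E -> R]
((R*R)) => ((i*R))   [R -> i]
((i*R)) => ((i*i))   [R -> i]

E => R => (E) => (R) => ((E)) => ((E*R)) => ((R*R)) => ((i*R)) => ((i*i))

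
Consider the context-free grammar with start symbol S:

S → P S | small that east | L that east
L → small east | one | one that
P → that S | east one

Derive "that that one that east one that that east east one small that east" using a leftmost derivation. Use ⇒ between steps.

S ⇒ P S   [S → P S]
P S ⇒ that S S   [P → that S]
that S S ⇒ that P S S   [S → P S]
that P S S ⇒ that that S S S   [P → that S]
that that S S S ⇒ that that L that east S S   [S → L that east]
that that L that east S S ⇒ that that one that east S S   [L → one]
that that one that east S S ⇒ that that one that east L that east S   [S → L that east]
that that one that east L that east S ⇒ that that one that east one that that east S   [L → one that]
that that one that east one that that east S ⇒ that that one that east one that that east P S   [S → P S]
that that one that east one that that east P S ⇒ that that one that east one that that east east one S   [P → east one]
that that one that east one that that east east one S ⇒ that that one that east one that that east east one small that east   [S → small that east]

S ⇒ P S ⇒ that S S ⇒ that P S S ⇒ that that S S S ⇒ that that L that east S S ⇒ that that one that east S S ⇒ that that one that east L that east S ⇒ that that one that east one that that east S ⇒ that that one that east one that that east P S ⇒ that that one that east one that that east east one S ⇒ that that one that east one that that east east one small that east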